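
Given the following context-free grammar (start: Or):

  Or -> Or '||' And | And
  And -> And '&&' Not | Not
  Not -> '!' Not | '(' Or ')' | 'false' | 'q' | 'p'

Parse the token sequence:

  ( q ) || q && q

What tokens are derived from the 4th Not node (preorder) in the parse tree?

[Or [Or [And [Not ( [Or [And [Not q]]] )]]] || [And [And [Not q]] && [Not q]]]

q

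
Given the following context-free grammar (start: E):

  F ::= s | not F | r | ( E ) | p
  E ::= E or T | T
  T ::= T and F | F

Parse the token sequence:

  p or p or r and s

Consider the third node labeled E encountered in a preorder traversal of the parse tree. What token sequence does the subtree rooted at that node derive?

[E [E [E [T [F p]]] or [T [F p]]] or [T [T [F r]] and [F s]]]

p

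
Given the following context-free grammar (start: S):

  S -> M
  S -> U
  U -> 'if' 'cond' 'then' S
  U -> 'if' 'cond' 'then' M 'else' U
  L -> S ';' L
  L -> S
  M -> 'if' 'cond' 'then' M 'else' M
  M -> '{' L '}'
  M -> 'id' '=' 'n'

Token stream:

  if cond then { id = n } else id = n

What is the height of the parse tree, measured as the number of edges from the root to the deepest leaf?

[S [M if cond then [M { [L [S [M id = n]]] }] else [M id = n]]]

6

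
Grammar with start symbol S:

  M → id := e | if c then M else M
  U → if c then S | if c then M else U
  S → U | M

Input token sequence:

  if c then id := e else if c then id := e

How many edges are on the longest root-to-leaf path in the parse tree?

5

[S [U if c then [M id := e] else [U if c then [S [M id := e]]]]]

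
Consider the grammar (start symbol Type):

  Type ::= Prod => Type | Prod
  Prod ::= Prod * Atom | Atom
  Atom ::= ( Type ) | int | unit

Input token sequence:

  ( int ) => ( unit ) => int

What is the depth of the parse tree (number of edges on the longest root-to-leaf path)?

7

[Type [Prod [Atom ( [Type [Prod [Atom int]]] )]] => [Type [Prod [Atom ( [Type [Prod [Atom unit]]] )]] => [Type [Prod [Atom int]]]]]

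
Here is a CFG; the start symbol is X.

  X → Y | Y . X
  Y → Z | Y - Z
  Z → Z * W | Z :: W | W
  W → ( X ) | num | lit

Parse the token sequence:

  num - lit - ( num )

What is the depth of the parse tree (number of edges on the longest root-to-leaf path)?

[X [Y [Y [Y [Z [W num]]] - [Z [W lit]]] - [Z [W ( [X [Y [Z [W num]]]] )]]]]

8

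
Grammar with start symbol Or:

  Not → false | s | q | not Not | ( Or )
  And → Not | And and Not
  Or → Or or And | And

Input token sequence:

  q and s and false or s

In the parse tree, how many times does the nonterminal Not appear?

4

[Or [Or [And [And [And [Not q]] and [Not s]] and [Not false]]] or [And [Not s]]]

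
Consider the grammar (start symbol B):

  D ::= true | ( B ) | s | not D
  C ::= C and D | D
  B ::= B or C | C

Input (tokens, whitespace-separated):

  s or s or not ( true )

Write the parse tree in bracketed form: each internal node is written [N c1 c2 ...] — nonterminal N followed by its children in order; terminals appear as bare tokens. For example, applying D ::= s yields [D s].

B
B or C
B or C or C
C or C or C
D or C or C
s or C or C
s or D or C
s or s or C
s or s or D
s or s or not D
s or s or not ( B )
s or s or not ( C )
s or s or not ( D )
s or s or not ( true )

[B [B [B [C [D s]]] or [C [D s]]] or [C [D not [D ( [B [C [D true]]] )]]]]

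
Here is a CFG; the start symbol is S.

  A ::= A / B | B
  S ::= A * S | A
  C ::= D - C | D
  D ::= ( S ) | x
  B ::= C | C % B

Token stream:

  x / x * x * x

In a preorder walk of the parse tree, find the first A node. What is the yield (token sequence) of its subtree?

x / x

[S [A [A [B [C [D x]]]] / [B [C [D x]]]] * [S [A [B [C [D x]]]] * [S [A [B [C [D x]]]]]]]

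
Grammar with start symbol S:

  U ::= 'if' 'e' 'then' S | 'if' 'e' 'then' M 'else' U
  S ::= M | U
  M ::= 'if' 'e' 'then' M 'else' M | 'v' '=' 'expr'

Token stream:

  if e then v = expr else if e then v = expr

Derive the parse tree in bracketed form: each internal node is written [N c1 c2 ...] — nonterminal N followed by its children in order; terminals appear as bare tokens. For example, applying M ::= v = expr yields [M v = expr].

[S [U if e then [M v = expr] else [U if e then [S [M v = expr]]]]]

S
U
if e then M else U
if e then v = expr else U
if e then v = expr else if e then S
if e then v = expr else if e then M
if e then v = expr else if e then v = expr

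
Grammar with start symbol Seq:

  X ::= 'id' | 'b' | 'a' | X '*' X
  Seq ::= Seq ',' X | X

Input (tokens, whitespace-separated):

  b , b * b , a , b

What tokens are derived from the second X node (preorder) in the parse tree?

b * b

[Seq [Seq [Seq [Seq [X b]] , [X [X b] * [X b]]] , [X a]] , [X b]]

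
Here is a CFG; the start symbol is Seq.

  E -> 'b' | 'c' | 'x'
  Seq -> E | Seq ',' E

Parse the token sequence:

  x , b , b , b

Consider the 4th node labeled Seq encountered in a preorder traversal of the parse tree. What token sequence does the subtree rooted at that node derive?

x

[Seq [Seq [Seq [Seq [E x]] , [E b]] , [E b]] , [E b]]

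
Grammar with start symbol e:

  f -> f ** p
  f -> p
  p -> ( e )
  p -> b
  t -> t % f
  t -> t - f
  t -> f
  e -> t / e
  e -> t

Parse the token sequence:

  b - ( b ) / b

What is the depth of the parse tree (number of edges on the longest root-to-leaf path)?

[e [t [t [f [p b]]] - [f [p ( [e [t [f [p b]]]] )]]] / [e [t [f [p b]]]]]

8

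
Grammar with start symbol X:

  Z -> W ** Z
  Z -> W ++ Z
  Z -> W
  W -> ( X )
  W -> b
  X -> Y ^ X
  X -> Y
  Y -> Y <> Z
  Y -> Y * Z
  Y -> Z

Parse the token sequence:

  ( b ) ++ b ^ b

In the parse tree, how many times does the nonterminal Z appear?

[X [Y [Z [W ( [X [Y [Z [W b]]]] )] ++ [Z [W b]]]] ^ [X [Y [Z [W b]]]]]

4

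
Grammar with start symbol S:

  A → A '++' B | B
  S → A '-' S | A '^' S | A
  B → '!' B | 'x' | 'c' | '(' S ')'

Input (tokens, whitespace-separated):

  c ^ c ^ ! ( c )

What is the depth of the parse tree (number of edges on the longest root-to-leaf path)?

9

[S [A [B c]] ^ [S [A [B c]] ^ [S [A [B ! [B ( [S [A [B c]]] )]]]]]]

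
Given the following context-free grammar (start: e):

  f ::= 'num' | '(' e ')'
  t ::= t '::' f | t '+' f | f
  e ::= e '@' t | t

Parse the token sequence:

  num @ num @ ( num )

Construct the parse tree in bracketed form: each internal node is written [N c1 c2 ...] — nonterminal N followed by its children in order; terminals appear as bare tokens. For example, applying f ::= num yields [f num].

[e [e [e [t [f num]]] @ [t [f num]]] @ [t [f ( [e [t [f num]]] )]]]

e
e @ t
e @ t @ t
t @ t @ t
f @ t @ t
num @ t @ t
num @ f @ t
num @ num @ t
num @ num @ f
num @ num @ ( e )
num @ num @ ( t )
num @ num @ ( f )
num @ num @ ( num )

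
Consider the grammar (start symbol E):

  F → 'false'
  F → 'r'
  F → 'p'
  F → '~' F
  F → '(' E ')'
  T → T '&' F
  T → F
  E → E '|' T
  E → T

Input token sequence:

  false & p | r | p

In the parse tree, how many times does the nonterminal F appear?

4

[E [E [E [T [T [F false]] & [F p]]] | [T [F r]]] | [T [F p]]]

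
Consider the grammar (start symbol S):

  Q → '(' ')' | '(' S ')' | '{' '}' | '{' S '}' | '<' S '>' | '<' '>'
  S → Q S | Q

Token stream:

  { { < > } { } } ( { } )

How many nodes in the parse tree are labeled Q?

6

[S [Q { [S [Q { [S [Q < >]] }] [S [Q { }]]] }] [S [Q ( [S [Q { }]] )]]]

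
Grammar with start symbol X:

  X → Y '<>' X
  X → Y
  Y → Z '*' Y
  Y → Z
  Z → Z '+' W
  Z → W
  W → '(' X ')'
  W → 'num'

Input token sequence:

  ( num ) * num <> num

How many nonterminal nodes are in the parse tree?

15

[X [Y [Z [W ( [X [Y [Z [W num]]]] )]] * [Y [Z [W num]]]] <> [X [Y [Z [W num]]]]]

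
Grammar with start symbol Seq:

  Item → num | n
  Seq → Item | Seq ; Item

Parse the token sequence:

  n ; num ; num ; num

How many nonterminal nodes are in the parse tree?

[Seq [Seq [Seq [Seq [Item n]] ; [Item num]] ; [Item num]] ; [Item num]]

8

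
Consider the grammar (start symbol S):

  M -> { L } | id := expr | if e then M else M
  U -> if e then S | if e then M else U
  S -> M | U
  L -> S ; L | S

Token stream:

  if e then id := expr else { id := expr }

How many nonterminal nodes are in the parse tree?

[S [M if e then [M id := expr] else [M { [L [S [M id := expr]]] }]]]

7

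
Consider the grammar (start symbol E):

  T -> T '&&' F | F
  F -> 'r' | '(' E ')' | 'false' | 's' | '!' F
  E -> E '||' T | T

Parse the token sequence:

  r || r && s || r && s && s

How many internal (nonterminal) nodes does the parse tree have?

15

[E [E [E [T [F r]]] || [T [T [F r]] && [F s]]] || [T [T [T [F r]] && [F s]] && [F s]]]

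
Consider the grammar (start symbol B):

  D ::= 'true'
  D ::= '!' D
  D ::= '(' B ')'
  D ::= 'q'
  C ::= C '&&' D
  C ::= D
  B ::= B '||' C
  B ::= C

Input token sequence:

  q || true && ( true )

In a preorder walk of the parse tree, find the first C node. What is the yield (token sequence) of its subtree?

[B [B [C [D q]]] || [C [C [D true]] && [D ( [B [C [D true]]] )]]]

q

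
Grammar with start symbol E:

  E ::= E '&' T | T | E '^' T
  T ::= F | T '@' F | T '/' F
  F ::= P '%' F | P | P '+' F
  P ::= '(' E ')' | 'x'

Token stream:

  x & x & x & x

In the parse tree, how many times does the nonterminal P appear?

4

[E [E [E [E [T [F [P x]]]] & [T [F [P x]]]] & [T [F [P x]]]] & [T [F [P x]]]]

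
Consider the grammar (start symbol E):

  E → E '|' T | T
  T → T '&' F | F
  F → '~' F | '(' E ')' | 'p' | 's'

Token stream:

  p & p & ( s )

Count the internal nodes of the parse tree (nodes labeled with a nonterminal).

10

[E [T [T [T [F p]] & [F p]] & [F ( [E [T [F s]]] )]]]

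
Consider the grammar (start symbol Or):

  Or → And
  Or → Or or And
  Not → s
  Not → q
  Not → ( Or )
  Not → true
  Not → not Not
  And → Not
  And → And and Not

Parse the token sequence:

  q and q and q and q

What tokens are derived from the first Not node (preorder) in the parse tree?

[Or [And [And [And [And [Not q]] and [Not q]] and [Not q]] and [Not q]]]

q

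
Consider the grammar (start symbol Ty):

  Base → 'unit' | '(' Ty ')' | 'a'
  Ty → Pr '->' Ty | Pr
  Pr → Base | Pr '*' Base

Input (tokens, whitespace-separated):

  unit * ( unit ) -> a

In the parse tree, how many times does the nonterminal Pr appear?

4

[Ty [Pr [Pr [Base unit]] * [Base ( [Ty [Pr [Base unit]]] )]] -> [Ty [Pr [Base a]]]]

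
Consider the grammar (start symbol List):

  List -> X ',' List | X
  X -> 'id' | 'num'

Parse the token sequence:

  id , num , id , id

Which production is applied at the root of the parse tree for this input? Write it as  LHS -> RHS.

[List [X id] , [List [X num] , [List [X id] , [List [X id]]]]]

List -> X ',' List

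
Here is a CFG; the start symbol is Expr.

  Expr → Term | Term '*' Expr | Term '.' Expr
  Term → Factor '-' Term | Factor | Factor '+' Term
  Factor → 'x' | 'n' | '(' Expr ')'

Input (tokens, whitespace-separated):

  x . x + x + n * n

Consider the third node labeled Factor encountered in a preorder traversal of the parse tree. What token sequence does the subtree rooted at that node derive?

[Expr [Term [Factor x]] . [Expr [Term [Factor x] + [Term [Factor x] + [Term [Factor n]]]] * [Expr [Term [Factor n]]]]]

x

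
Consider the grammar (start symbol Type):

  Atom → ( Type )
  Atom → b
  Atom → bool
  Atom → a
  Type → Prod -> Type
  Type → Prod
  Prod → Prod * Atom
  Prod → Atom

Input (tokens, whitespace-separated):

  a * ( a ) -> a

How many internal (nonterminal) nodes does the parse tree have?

[Type [Prod [Prod [Atom a]] * [Atom ( [Type [Prod [Atom a]]] )]] -> [Type [Prod [Atom a]]]]

11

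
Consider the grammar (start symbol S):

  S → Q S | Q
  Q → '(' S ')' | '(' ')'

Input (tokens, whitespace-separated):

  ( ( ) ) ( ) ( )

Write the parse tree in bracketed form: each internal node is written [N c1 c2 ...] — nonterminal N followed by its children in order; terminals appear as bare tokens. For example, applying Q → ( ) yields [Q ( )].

[S [Q ( [S [Q ( )]] )] [S [Q ( )] [S [Q ( )]]]]

S
Q S
( S ) S
( Q ) S
( ( ) ) S
( ( ) ) Q S
( ( ) ) ( ) S
( ( ) ) ( ) Q
( ( ) ) ( ) ( )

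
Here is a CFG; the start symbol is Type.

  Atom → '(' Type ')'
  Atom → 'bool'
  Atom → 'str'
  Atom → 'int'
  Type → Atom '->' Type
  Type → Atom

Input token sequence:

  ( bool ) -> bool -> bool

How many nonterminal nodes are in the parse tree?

8

[Type [Atom ( [Type [Atom bool]] )] -> [Type [Atom bool] -> [Type [Atom bool]]]]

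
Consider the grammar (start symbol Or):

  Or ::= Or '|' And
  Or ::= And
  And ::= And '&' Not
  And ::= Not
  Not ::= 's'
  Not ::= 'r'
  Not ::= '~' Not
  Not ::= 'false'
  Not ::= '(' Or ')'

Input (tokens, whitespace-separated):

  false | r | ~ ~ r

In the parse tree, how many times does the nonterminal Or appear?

3

[Or [Or [Or [And [Not false]]] | [And [Not r]]] | [And [Not ~ [Not ~ [Not r]]]]]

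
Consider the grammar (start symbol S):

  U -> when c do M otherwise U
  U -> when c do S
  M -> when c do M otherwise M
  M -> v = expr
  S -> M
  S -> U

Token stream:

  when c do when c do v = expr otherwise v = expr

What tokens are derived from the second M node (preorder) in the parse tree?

v = expr

[S [U when c do [S [M when c do [M v = expr] otherwise [M v = expr]]]]]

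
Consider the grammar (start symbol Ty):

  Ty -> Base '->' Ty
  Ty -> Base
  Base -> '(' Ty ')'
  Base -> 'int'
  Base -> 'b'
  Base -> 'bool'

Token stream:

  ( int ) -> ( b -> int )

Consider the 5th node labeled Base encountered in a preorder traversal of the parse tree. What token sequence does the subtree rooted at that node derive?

int

[Ty [Base ( [Ty [Base int]] )] -> [Ty [Base ( [Ty [Base b] -> [Ty [Base int]]] )]]]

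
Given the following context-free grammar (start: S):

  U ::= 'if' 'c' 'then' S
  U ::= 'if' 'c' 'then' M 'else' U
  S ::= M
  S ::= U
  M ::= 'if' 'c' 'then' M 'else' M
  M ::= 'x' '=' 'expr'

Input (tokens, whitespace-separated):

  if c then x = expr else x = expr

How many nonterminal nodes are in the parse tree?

[S [M if c then [M x = expr] else [M x = expr]]]

4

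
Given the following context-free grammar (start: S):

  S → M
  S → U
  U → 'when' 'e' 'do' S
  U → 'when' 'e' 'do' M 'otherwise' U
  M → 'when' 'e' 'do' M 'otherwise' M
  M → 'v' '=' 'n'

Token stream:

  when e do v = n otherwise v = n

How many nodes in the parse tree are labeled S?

[S [M when e do [M v = n] otherwise [M v = n]]]

1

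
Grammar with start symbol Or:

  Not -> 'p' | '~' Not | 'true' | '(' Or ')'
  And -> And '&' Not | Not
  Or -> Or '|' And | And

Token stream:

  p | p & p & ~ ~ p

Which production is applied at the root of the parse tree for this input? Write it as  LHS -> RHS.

Or -> Or '|' And

[Or [Or [And [Not p]]] | [And [And [And [Not p]] & [Not p]] & [Not ~ [Not ~ [Not p]]]]]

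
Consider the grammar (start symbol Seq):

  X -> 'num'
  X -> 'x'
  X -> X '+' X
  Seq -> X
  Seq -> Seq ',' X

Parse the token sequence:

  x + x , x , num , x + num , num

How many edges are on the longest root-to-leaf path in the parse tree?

[Seq [Seq [Seq [Seq [Seq [X [X x] + [X x]]] , [X x]] , [X num]] , [X [X x] + [X num]]] , [X num]]

7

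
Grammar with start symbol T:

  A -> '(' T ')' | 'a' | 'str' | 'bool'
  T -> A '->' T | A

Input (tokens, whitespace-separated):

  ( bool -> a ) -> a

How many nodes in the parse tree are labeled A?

[T [A ( [T [A bool] -> [T [A a]]] )] -> [T [A a]]]

4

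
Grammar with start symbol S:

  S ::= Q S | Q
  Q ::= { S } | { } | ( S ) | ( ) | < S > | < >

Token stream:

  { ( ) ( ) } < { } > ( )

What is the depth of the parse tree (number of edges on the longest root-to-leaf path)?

5

[S [Q { [S [Q ( )] [S [Q ( )]]] }] [S [Q < [S [Q { }]] >] [S [Q ( )]]]]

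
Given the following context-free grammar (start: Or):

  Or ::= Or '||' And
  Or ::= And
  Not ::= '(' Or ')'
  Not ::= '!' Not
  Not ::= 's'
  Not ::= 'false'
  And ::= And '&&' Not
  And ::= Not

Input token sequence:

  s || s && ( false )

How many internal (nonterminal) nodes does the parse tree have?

[Or [Or [And [Not s]]] || [And [And [Not s]] && [Not ( [Or [And [Not false]]] )]]]

11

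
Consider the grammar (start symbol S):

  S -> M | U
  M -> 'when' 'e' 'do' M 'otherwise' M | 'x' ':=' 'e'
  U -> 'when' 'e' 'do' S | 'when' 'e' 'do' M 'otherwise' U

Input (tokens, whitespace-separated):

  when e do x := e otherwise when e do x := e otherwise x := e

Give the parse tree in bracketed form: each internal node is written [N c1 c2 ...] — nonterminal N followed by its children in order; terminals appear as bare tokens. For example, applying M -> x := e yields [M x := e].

S
M
when e do M otherwise M
when e do x := e otherwise M
when e do x := e otherwise when e do M otherwise M
when e do x := e otherwise when e do x := e otherwise M
when e do x := e otherwise when e do x := e otherwise x := e

[S [M when e do [M x := e] otherwise [M when e do [M x := e] otherwise [M x := e]]]]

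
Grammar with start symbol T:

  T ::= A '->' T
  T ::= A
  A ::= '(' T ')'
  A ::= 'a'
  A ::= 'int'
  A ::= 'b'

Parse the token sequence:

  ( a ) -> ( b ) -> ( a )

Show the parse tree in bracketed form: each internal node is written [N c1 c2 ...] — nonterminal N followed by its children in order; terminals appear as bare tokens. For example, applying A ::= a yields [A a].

T
A -> T
( T ) -> T
( A ) -> T
( a ) -> T
( a ) -> A -> T
( a ) -> ( T ) -> T
( a ) -> ( A ) -> T
( a ) -> ( b ) -> T
( a ) -> ( b ) -> A
( a ) -> ( b ) -> ( T )
( a ) -> ( b ) -> ( A )
( a ) -> ( b ) -> ( a )

[T [A ( [T [A a]] )] -> [T [A ( [T [A b]] )] -> [T [A ( [T [A a]] )]]]]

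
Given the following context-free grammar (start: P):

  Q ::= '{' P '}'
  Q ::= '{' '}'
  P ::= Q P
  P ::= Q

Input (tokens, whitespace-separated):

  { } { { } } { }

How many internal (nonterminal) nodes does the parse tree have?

8

[P [Q { }] [P [Q { [P [Q { }]] }] [P [Q { }]]]]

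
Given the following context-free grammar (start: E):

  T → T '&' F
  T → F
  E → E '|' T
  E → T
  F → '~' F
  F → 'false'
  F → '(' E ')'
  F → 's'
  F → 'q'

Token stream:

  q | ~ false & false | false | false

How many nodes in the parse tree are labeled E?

[E [E [E [E [T [F q]]] | [T [T [F ~ [F false]]] & [F false]]] | [T [F false]]] | [T [F false]]]

4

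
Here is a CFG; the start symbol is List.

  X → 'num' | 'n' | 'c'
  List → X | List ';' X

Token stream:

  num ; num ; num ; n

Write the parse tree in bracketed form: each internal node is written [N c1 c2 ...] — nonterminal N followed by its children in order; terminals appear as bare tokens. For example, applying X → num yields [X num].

[List [List [List [List [X num]] ; [X num]] ; [X num]] ; [X n]]

List
List ; X
List ; X ; X
List ; X ; X ; X
X ; X ; X ; X
num ; X ; X ; X
num ; num ; X ; X
num ; num ; num ; X
num ; num ; num ; n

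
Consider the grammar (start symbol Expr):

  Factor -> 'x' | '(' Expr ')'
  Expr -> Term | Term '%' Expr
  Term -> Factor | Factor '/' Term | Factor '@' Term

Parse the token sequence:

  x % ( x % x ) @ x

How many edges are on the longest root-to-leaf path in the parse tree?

[Expr [Term [Factor x]] % [Expr [Term [Factor ( [Expr [Term [Factor x]] % [Expr [Term [Factor x]]]] )] @ [Term [Factor x]]]]]

8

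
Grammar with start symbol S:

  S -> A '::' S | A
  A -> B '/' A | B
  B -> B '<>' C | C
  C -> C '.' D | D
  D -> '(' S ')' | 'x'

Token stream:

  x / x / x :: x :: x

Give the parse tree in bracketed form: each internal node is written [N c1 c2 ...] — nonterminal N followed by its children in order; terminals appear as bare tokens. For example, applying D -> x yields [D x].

S
A :: S
B / A :: S
C / A :: S
D / A :: S
x / A :: S
x / B / A :: S
x / C / A :: S
x / D / A :: S
x / x / A :: S
x / x / B :: S
x / x / C :: S
x / x / D :: S
x / x / x :: S
x / x / x :: A :: S
x / x / x :: B :: S
x / x / x :: C :: S
x / x / x :: D :: S
x / x / x :: x :: S
x / x / x :: x :: A
x / x / x :: x :: B
x / x / x :: x :: C
x / x / x :: x :: D
x / x / x :: x :: x

[S [A [B [C [D x]]] / [A [B [C [D x]]] / [A [B [C [D x]]]]]] :: [S [A [B [C [D x]]]] :: [S [A [B [C [D x]]]]]]]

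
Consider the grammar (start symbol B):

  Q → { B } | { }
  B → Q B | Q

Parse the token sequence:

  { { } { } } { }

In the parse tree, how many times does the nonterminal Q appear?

[B [Q { [B [Q { }] [B [Q { }]]] }] [B [Q { }]]]

4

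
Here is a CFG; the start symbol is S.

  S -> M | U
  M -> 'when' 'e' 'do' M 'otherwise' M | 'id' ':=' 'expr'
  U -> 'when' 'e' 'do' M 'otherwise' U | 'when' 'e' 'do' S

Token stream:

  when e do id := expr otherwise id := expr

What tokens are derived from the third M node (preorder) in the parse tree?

[S [M when e do [M id := expr] otherwise [M id := expr]]]

id := expr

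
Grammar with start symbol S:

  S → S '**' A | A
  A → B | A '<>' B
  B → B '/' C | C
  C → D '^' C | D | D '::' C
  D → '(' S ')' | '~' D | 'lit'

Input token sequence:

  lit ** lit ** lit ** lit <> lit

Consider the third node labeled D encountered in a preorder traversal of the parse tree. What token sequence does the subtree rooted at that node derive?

[S [S [S [S [A [B [C [D lit]]]]] ** [A [B [C [D lit]]]]] ** [A [B [C [D lit]]]]] ** [A [A [B [C [D lit]]]] <> [B [C [D lit]]]]]

lit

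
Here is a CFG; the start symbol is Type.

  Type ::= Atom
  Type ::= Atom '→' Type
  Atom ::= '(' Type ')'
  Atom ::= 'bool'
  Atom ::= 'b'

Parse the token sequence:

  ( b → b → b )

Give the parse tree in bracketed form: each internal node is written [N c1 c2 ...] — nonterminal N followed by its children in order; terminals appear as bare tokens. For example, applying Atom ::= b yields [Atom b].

[Type [Atom ( [Type [Atom b] → [Type [Atom b] → [Type [Atom b]]]] )]]

Type
Atom
( Type )
( Atom → Type )
( b → Type )
( b → Atom → Type )
( b → b → Type )
( b → b → Atom )
( b → b → b )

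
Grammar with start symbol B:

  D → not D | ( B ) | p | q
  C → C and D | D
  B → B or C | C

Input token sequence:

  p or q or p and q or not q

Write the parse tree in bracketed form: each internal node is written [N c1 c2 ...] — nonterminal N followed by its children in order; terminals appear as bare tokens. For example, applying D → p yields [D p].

B
B or C
B or C or C
B or C or C or C
C or C or C or C
D or C or C or C
p or C or C or C
p or D or C or C
p or q or C or C
p or q or C and D or C
p or q or D and D or C
p or q or p and D or C
p or q or p and q or C
p or q or p and q or D
p or q or p and q or not D
p or q or p and q or not q

[B [B [B [B [C [D p]]] or [C [D q]]] or [C [C [D p]] and [D q]]] or [C [D not [D q]]]]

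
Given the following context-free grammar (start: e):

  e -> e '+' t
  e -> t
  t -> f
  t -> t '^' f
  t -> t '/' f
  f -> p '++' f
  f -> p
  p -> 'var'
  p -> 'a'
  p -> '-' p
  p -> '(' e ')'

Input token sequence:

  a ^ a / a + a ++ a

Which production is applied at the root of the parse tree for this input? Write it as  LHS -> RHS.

e -> e '+' t

[e [e [t [t [t [f [p a]]] ^ [f [p a]]] / [f [p a]]]] + [t [f [p a] ++ [f [p a]]]]]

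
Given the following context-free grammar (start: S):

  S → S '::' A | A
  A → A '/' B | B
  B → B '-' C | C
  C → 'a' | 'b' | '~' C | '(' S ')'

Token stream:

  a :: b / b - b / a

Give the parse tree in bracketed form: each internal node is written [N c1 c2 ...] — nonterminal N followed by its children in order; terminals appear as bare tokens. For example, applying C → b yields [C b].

S
S :: A
A :: A
B :: A
C :: A
a :: A
a :: A / B
a :: A / B / B
a :: B / B / B
a :: C / B / B
a :: b / B / B
a :: b / B - C / B
a :: b / C - C / B
a :: b / b - C / B
a :: b / b - b / B
a :: b / b - b / C
a :: b / b - b / a

[S [S [A [B [C a]]]] :: [A [A [A [B [C b]]] / [B [B [C b]] - [C b]]] / [B [C a]]]]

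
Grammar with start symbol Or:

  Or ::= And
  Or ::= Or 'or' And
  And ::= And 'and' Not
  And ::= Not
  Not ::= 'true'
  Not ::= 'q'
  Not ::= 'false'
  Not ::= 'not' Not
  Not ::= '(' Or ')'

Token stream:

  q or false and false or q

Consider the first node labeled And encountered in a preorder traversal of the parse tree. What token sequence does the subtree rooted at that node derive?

[Or [Or [Or [And [Not q]]] or [And [And [Not false]] and [Not false]]] or [And [Not q]]]

q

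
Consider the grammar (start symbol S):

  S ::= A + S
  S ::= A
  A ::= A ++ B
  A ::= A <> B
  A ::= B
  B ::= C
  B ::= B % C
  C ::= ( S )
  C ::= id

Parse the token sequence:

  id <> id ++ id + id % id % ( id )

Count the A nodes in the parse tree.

[S [A [A [A [B [C id]]] <> [B [C id]]] ++ [B [C id]]] + [S [A [B [B [B [C id]] % [C id]] % [C ( [S [A [B [C id]]]] )]]]]]

5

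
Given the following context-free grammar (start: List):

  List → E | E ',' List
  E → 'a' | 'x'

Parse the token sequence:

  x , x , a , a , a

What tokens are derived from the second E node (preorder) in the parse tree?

[List [E x] , [List [E x] , [List [E a] , [List [E a] , [List [E a]]]]]]

x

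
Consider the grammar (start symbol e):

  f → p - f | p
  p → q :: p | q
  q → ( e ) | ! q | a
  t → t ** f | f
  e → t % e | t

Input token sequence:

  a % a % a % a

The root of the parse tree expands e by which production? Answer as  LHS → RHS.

[e [t [f [p [q a]]]] % [e [t [f [p [q a]]]] % [e [t [f [p [q a]]]] % [e [t [f [p [q a]]]]]]]]

e → t % e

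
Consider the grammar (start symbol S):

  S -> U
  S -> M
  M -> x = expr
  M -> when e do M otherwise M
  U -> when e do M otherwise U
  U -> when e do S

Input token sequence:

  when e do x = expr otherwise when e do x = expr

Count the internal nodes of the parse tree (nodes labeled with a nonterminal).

6

[S [U when e do [M x = expr] otherwise [U when e do [S [M x = expr]]]]]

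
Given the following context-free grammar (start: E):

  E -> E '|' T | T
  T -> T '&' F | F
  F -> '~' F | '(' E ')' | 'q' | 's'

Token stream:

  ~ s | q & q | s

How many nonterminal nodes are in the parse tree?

12

[E [E [E [T [F ~ [F s]]]] | [T [T [F q]] & [F q]]] | [T [F s]]]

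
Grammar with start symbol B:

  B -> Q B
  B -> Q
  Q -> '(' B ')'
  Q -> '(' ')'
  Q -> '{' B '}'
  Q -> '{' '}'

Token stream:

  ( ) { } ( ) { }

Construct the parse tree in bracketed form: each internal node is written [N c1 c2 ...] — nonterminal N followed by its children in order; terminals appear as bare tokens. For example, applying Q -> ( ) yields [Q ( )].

B
Q B
( ) B
( ) Q B
( ) { } B
( ) { } Q B
( ) { } ( ) B
( ) { } ( ) Q
( ) { } ( ) { }

[B [Q ( )] [B [Q { }] [B [Q ( )] [B [Q { }]]]]]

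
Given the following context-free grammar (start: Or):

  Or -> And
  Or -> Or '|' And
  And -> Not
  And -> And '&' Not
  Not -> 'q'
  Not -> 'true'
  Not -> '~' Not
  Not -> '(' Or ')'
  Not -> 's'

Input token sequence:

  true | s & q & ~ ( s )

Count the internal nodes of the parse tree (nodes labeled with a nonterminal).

[Or [Or [And [Not true]]] | [And [And [And [Not s]] & [Not q]] & [Not ~ [Not ( [Or [And [Not s]]] )]]]]

14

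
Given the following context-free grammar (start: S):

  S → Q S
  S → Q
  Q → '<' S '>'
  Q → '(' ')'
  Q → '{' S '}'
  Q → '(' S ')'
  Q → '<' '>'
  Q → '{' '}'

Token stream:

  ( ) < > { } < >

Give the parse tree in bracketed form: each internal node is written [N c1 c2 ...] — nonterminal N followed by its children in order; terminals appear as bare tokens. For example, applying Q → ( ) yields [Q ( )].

[S [Q ( )] [S [Q < >] [S [Q { }] [S [Q < >]]]]]

S
Q S
( ) S
( ) Q S
( ) < > S
( ) < > Q S
( ) < > { } S
( ) < > { } Q
( ) < > { } < >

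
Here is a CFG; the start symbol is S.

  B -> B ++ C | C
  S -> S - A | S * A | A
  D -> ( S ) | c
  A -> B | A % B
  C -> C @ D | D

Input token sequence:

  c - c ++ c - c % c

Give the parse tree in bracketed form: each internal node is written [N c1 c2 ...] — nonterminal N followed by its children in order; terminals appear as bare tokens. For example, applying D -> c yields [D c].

[S [S [S [A [B [C [D c]]]]] - [A [B [B [C [D c]]] ++ [C [D c]]]]] - [A [A [B [C [D c]]]] % [B [C [D c]]]]]

S
S - A
S - A - A
A - A - A
B - A - A
C - A - A
D - A - A
c - A - A
c - B - A
c - B ++ C - A
c - C ++ C - A
c - D ++ C - A
c - c ++ C - A
c - c ++ D - A
c - c ++ c - A
c - c ++ c - A % B
c - c ++ c - B % B
c - c ++ c - C % B
c - c ++ c - D % B
c - c ++ c - c % B
c - c ++ c - c % C
c - c ++ c - c % D
c - c ++ c - c % c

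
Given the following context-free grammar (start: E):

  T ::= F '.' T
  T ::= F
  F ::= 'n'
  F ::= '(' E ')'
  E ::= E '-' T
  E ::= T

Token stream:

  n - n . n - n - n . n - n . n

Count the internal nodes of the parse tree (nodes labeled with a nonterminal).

21

[E [E [E [E [E [T [F n]]] - [T [F n] . [T [F n]]]] - [T [F n]]] - [T [F n] . [T [F n]]]] - [T [F n] . [T [F n]]]]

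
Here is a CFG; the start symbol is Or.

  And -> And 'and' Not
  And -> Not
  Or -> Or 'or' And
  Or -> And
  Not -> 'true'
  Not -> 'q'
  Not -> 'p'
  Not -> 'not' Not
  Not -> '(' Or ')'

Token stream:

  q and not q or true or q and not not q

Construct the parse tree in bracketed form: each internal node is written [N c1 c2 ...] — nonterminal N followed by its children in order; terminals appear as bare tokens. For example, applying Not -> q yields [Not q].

[Or [Or [Or [And [And [Not q]] and [Not not [Not q]]]] or [And [Not true]]] or [And [And [Not q]] and [Not not [Not not [Not q]]]]]

Or
Or or And
Or or And or And
And or And or And
And and Not or And or And
Not and Not or And or And
q and Not or And or And
q and not Not or And or And
q and not q or And or And
q and not q or Not or And
q and not q or true or And
q and not q or true or And and Not
q and not q or true or Not and Not
q and not q or true or q and Not
q and not q or true or q and not Not
q and not q or true or q and not not Not
q and not q or true or q and not not q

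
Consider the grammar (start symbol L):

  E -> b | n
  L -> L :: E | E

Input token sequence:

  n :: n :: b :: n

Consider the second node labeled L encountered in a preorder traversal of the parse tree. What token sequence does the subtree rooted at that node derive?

n :: n :: b

[L [L [L [L [E n]] :: [E n]] :: [E b]] :: [E n]]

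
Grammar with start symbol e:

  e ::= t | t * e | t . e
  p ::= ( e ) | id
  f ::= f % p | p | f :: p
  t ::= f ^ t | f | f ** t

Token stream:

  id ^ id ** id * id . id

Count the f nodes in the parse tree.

5

[e [t [f [p id]] ^ [t [f [p id]] ** [t [f [p id]]]]] * [e [t [f [p id]]] . [e [t [f [p id]]]]]]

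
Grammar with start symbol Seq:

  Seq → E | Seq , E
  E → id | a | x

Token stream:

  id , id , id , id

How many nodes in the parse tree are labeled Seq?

[Seq [Seq [Seq [Seq [E id]] , [E id]] , [E id]] , [E id]]

4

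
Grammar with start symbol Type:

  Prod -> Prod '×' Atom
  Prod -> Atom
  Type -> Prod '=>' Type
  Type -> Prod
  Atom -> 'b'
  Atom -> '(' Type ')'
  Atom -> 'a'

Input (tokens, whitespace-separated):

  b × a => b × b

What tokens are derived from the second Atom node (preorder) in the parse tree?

[Type [Prod [Prod [Atom b]] × [Atom a]] => [Type [Prod [Prod [Atom b]] × [Atom b]]]]

a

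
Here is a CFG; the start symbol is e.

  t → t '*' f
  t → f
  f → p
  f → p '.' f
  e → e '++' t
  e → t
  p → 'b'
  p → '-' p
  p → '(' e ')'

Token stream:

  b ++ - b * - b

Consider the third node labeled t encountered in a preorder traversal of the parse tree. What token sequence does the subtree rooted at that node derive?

[e [e [t [f [p b]]]] ++ [t [t [f [p - [p b]]]] * [f [p - [p b]]]]]

- b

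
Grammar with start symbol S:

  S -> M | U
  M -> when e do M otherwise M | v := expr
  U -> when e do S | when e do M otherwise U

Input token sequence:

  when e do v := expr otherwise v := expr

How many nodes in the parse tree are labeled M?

3

[S [M when e do [M v := expr] otherwise [M v := expr]]]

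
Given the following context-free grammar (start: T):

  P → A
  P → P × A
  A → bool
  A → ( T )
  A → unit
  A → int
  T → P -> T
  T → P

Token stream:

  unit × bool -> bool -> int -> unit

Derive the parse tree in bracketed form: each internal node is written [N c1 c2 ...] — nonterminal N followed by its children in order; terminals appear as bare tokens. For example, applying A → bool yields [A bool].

[T [P [P [A unit]] × [A bool]] -> [T [P [A bool]] -> [T [P [A int]] -> [T [P [A unit]]]]]]

T
P -> T
P × A -> T
A × A -> T
unit × A -> T
unit × bool -> T
unit × bool -> P -> T
unit × bool -> A -> T
unit × bool -> bool -> T
unit × bool -> bool -> P -> T
unit × bool -> bool -> A -> T
unit × bool -> bool -> int -> T
unit × bool -> bool -> int -> P
unit × bool -> bool -> int -> A
unit × bool -> bool -> int -> unit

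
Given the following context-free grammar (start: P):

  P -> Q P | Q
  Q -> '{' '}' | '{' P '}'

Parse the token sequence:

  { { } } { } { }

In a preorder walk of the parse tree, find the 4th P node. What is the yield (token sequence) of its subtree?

[P [Q { [P [Q { }]] }] [P [Q { }] [P [Q { }]]]]

{ }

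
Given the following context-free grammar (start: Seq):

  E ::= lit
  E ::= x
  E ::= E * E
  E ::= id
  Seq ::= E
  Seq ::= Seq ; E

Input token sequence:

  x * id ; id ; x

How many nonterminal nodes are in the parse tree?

[Seq [Seq [Seq [E [E x] * [E id]]] ; [E id]] ; [E x]]

8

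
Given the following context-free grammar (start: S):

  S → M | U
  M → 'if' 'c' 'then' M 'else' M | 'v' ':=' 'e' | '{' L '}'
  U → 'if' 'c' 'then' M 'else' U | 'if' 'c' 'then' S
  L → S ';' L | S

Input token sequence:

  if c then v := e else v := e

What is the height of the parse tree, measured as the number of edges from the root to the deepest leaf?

[S [M if c then [M v := e] else [M v := e]]]

3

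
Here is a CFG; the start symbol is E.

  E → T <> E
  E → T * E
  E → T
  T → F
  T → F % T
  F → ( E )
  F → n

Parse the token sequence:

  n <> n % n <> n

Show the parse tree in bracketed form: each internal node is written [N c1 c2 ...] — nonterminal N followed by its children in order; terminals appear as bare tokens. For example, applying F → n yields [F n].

[E [T [F n]] <> [E [T [F n] % [T [F n]]] <> [E [T [F n]]]]]

E
T <> E
F <> E
n <> E
n <> T <> E
n <> F % T <> E
n <> n % T <> E
n <> n % F <> E
n <> n % n <> E
n <> n % n <> T
n <> n % n <> F
n <> n % n <> n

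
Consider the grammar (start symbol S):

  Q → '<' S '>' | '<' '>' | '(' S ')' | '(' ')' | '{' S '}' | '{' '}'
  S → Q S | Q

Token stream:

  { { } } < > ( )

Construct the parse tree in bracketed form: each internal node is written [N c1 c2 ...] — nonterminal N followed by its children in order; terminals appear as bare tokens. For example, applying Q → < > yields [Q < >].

S
Q S
{ S } S
{ Q } S
{ { } } S
{ { } } Q S
{ { } } < > S
{ { } } < > Q
{ { } } < > ( )

[S [Q { [S [Q { }]] }] [S [Q < >] [S [Q ( )]]]]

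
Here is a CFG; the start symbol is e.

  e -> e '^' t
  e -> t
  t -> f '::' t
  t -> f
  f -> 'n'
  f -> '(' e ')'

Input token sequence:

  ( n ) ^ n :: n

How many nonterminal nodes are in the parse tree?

[e [e [t [f ( [e [t [f n]]] )]]] ^ [t [f n] :: [t [f n]]]]

11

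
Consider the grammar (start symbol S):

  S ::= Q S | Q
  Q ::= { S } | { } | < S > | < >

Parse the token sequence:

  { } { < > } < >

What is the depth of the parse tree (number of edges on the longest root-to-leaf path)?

[S [Q { }] [S [Q { [S [Q < >]] }] [S [Q < >]]]]

5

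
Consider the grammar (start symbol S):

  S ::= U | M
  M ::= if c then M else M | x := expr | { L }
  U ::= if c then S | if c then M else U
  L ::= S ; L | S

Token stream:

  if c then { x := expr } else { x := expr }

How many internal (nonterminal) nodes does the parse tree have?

10

[S [M if c then [M { [L [S [M x := expr]]] }] else [M { [L [S [M x := expr]]] }]]]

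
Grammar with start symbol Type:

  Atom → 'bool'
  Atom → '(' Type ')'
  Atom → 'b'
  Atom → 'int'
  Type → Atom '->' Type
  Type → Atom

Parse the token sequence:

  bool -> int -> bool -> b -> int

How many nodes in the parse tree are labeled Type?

[Type [Atom bool] -> [Type [Atom int] -> [Type [Atom bool] -> [Type [Atom b] -> [Type [Atom int]]]]]]

5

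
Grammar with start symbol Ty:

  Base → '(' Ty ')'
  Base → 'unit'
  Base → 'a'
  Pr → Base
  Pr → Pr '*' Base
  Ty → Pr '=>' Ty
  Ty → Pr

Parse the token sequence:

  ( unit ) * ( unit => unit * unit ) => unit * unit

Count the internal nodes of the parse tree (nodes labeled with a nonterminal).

21

[Ty [Pr [Pr [Base ( [Ty [Pr [Base unit]]] )]] * [Base ( [Ty [Pr [Base unit]] => [Ty [Pr [Pr [Base unit]] * [Base unit]]]] )]] => [Ty [Pr [Pr [Base unit]] * [Base unit]]]]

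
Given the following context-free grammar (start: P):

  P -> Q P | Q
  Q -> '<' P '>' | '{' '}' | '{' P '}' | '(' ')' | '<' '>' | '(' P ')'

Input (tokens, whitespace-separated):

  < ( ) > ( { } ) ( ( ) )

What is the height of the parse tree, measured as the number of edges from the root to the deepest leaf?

[P [Q < [P [Q ( )]] >] [P [Q ( [P [Q { }]] )] [P [Q ( [P [Q ( )]] )]]]]

6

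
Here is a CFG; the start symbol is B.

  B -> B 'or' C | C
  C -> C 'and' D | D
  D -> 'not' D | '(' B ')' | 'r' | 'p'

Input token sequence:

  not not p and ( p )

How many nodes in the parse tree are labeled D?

[B [C [C [D not [D not [D p]]]] and [D ( [B [C [D p]]] )]]]

5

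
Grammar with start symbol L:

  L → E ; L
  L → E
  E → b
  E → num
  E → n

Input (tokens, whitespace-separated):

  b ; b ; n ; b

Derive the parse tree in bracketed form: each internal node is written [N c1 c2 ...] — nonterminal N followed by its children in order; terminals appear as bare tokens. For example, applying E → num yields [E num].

[L [E b] ; [L [E b] ; [L [E n] ; [L [E b]]]]]

L
E ; L
b ; L
b ; E ; L
b ; b ; L
b ; b ; E ; L
b ; b ; n ; L
b ; b ; n ; E
b ; b ; n ; b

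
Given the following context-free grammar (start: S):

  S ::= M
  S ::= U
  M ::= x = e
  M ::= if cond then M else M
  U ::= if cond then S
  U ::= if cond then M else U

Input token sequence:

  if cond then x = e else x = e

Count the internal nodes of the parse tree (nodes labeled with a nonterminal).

4

[S [M if cond then [M x = e] else [M x = e]]]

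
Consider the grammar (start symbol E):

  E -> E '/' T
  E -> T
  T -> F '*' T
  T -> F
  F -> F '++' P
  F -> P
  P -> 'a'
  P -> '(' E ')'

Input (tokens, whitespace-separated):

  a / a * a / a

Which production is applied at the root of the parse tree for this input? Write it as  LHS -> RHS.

E -> E '/' T

[E [E [E [T [F [P a]]]] / [T [F [P a]] * [T [F [P a]]]]] / [T [F [P a]]]]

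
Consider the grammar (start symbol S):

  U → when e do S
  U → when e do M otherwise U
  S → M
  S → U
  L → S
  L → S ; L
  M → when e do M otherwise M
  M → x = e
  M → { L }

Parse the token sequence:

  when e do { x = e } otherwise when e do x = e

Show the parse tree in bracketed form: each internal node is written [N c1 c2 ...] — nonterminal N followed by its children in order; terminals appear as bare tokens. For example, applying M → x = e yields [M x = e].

[S [U when e do [M { [L [S [M x = e]]] }] otherwise [U when e do [S [M x = e]]]]]

S
U
when e do M otherwise U
when e do { L } otherwise U
when e do { S } otherwise U
when e do { M } otherwise U
when e do { x = e } otherwise U
when e do { x = e } otherwise when e do S
when e do { x = e } otherwise when e do M
when e do { x = e } otherwise when e do x = e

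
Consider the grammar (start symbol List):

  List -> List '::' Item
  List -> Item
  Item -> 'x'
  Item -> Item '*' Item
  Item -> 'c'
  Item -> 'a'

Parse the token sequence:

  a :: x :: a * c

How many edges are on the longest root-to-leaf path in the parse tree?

[List [List [List [Item a]] :: [Item x]] :: [Item [Item a] * [Item c]]]

4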